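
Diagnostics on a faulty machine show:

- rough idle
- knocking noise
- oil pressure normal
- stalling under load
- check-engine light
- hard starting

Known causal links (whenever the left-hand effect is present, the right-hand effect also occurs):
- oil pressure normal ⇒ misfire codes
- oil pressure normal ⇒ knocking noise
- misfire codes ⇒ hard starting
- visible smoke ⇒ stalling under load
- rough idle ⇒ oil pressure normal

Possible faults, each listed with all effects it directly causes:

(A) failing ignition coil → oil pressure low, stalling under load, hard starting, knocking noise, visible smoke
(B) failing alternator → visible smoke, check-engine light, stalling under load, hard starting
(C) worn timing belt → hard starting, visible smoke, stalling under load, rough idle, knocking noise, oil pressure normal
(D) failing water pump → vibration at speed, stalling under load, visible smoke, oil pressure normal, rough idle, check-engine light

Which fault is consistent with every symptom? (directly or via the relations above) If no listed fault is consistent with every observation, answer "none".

D

Checking each candidate against the observations:
(A) failing ignition coil — fails on rough idle, oil pressure normal, check-engine light (predicts oil pressure low, not oil pressure normal)
(B) failing alternator — rough idle -; knocking noise -; oil pressure normal -; stalling under load +; check-engine light +; hard starting +
(C) worn timing belt — rough idle +; knocking noise +; oil pressure normal +; stalling under load +; check-engine light -; hard starting +
(D) failing water pump — rough idle +; knocking noise + (through oil pressure normal → knocking noise); oil pressure normal +; stalling under load +; check-engine light +; hard starting + (through oil pressure normal → misfire codes → hard starting)
(D) alone accounts for all the evidence.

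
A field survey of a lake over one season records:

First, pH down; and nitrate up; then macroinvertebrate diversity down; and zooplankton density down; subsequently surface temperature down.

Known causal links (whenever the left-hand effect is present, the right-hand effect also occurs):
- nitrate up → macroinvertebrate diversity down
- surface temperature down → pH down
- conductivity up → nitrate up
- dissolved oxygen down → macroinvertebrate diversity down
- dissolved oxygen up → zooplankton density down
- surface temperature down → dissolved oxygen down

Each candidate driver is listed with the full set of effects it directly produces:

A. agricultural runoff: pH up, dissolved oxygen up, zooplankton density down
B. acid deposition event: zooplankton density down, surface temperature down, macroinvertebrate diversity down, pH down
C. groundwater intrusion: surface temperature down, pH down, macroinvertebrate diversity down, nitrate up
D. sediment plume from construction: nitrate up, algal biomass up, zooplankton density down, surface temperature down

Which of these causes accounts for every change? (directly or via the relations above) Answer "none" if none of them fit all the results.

D

Testing each hypothesis:
(A) agricultural runoff — pH down ✗; nitrate up ✗; macroinvertebrate diversity down ✗; zooplankton density down ✓; surface temperature down ✗
(B) acid deposition event — pH down ✓; nitrate up ✗; macroinvertebrate diversity down ✓; zooplankton density down ✓; surface temperature down ✓
(C) groundwater intrusion — pH down ✓; nitrate up ✓; macroinvertebrate diversity down ✓; zooplankton density down ✗; surface temperature down ✓
(D) sediment plume from construction — pH down ✓ (via surface temperature down → pH down); nitrate up ✓; macroinvertebrate diversity down ✓ (via nitrate up → macroinvertebrate diversity down); zooplankton density down ✓; surface temperature down ✓
Only (D) is consistent with every observation.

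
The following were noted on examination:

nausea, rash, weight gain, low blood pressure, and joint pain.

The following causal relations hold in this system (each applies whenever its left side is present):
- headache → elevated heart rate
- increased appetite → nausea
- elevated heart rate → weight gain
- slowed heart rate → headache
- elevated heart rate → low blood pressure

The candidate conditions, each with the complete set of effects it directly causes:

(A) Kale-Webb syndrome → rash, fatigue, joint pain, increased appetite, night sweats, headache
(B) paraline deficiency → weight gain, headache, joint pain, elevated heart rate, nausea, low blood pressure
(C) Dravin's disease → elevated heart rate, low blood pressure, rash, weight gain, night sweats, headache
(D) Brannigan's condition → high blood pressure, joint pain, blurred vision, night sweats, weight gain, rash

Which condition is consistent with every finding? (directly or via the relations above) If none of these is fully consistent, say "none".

Per-candidate check:
(A) Kale-Webb syndrome — nausea + (through increased appetite → nausea); rash +; weight gain + (through headache → elevated heart rate → weight gain); low blood pressure + (through headache → elevated heart rate → low blood pressure); joint pain +
(B) paraline deficiency — nausea +; rash -; weight gain +; low blood pressure +; joint pain +
(C) Dravin's disease — nausea -; rash +; weight gain +; low blood pressure +; joint pain -
(D) Brannigan's condition — fails on nausea, low blood pressure (predicts high blood pressure, not low blood pressure)
(A) is the only candidate with no mismatches.

A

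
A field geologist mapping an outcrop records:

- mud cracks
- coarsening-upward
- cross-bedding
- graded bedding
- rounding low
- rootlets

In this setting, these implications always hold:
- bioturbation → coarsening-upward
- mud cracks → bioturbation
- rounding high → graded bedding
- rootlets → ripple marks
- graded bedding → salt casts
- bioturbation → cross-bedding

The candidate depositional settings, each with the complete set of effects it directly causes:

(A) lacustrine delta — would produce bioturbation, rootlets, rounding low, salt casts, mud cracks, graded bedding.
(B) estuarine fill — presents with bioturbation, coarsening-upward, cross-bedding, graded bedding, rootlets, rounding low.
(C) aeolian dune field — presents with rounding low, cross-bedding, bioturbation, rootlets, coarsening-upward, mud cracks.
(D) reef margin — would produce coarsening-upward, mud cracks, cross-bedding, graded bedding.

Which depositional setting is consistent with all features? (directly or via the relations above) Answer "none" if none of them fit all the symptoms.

A

For each candidate, compare predicted effects to what was observed:
(A) lacustrine delta — accounts for every observation (coarsening-upward through bioturbation → coarsening-upward)
(B) estuarine fill — mud cracks miss; coarsening-upward match; cross-bedding match; graded bedding match; rounding low match; rootlets match
(C) aeolian dune field — mud cracks match; coarsening-upward match; cross-bedding match; graded bedding miss; rounding low match; rootlets match
(D) reef margin — does not account for rounding low, rootlets
(A) alone accounts for all the evidence.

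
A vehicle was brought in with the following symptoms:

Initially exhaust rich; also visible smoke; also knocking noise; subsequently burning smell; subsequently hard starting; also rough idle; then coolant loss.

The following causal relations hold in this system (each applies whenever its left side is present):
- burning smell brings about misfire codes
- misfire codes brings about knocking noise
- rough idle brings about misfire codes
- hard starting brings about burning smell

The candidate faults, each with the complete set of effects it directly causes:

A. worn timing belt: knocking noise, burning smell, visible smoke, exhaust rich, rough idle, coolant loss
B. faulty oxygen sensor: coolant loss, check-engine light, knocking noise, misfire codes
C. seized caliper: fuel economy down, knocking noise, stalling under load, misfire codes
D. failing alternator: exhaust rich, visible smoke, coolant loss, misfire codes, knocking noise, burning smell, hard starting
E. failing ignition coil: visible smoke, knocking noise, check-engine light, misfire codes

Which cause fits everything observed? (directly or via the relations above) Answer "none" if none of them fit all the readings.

none

Checking each candidate against the observations:
(A) worn timing belt — does not account for hard starting
(B) faulty oxygen sensor — exhaust rich ✗; visible smoke ✗; knocking noise ✓; burning smell ✗; hard starting ✗; rough idle ✗; coolant loss ✓
(C) seized caliper — does not account for exhaust rich, visible smoke, burning smell, hard starting, rough idle, coolant loss
(D) failing alternator — does not account for rough idle
(E) failing ignition coil — does not account for exhaust rich, burning smell, hard starting, rough idle, coolant loss
No candidate is consistent with all observations.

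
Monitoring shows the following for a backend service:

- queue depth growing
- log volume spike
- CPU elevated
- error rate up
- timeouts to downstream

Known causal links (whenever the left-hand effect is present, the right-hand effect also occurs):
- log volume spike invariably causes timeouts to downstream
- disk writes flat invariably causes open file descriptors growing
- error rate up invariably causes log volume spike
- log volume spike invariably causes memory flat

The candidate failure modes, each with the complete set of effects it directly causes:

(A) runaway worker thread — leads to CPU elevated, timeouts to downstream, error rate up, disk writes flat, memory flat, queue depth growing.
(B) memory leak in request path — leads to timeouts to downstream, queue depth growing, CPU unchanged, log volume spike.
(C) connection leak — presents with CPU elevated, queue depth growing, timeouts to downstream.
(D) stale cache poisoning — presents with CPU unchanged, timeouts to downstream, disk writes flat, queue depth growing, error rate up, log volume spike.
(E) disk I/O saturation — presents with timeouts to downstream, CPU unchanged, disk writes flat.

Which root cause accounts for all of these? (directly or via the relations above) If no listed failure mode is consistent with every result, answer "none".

Per-candidate check:
(A) runaway worker thread — queue depth growing yes; log volume spike yes (by error rate up → log volume spike); CPU elevated yes; error rate up yes; timeouts to downstream yes
(B) memory leak in request path — queue depth growing yes; log volume spike yes; CPU elevated NO; error rate up NO; timeouts to downstream yes
(C) connection leak — does not account for log volume spike, error rate up
(D) stale cache poisoning — fails on CPU elevated (predicts CPU unchanged, not CPU elevated)
(E) disk I/O saturation — fails on queue depth growing, log volume spike, CPU elevated, error rate up (predicts CPU unchanged, not CPU elevated)
(A) is the only candidate with no mismatches.

A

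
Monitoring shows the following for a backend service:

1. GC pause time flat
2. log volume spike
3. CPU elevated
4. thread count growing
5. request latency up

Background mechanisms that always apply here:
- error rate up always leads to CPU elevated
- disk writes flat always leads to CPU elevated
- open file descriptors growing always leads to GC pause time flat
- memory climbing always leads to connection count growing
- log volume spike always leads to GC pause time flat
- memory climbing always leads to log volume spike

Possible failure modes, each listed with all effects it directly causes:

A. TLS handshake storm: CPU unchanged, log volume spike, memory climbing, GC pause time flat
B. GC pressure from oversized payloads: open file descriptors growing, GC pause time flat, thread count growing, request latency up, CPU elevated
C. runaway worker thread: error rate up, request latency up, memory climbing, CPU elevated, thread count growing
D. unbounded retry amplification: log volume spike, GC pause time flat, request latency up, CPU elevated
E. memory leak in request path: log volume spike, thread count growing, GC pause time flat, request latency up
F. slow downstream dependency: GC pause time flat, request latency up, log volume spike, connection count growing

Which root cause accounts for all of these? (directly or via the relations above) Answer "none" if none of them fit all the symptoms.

For each candidate, compare predicted effects to what was observed:
(A) TLS handshake storm — fails on CPU elevated, thread count growing, request latency up (predicts CPU unchanged, not CPU elevated)
(B) GC pressure from oversized payloads — does not account for log volume spike
(C) runaway worker thread — accounts for every observation (GC pause time flat via memory climbing → log volume spike → GC pause time flat)
(D) unbounded retry amplification — GC pause time flat +; log volume spike +; CPU elevated +; thread count growing -; request latency up +
(E) memory leak in request path — GC pause time flat +; log volume spike +; CPU elevated -; thread count growing +; request latency up +
(F) slow downstream dependency — GC pause time flat +; log volume spike +; CPU elevated -; thread count growing -; request latency up +
Only (C) is consistent with every observation.

C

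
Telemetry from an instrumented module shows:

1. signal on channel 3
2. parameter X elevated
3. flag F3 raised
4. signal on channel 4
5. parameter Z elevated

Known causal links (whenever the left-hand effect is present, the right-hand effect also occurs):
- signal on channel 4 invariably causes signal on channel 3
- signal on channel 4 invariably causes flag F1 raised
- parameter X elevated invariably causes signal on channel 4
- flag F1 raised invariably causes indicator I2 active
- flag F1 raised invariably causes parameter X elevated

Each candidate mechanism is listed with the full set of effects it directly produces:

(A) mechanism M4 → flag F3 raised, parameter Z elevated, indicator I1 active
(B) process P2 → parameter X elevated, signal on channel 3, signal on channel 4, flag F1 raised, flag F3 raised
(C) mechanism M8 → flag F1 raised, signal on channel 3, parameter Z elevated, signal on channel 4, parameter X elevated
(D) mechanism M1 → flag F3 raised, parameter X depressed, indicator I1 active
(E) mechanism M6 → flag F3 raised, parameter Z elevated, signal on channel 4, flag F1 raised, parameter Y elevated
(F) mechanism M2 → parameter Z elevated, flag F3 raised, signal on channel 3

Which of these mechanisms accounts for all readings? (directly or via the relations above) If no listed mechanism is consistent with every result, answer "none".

Per-candidate check:
(A) mechanism M4 — does not account for signal on channel 3, parameter X elevated, signal on channel 4
(B) process P2 — does not account for parameter Z elevated
(C) mechanism M8 — does not account for flag F3 raised
(D) mechanism M1 — fails on signal on channel 3, parameter X elevated, signal on channel 4, parameter Z elevated (predicts parameter X depressed, not parameter X elevated)
(E) mechanism M6 — signal on channel 3 + (via signal on channel 4 → signal on channel 3); parameter X elevated + (via flag F1 raised → parameter X elevated); flag F3 raised +; signal on channel 4 +; parameter Z elevated +
(F) mechanism M2 — does not account for parameter X elevated, signal on channel 4
(E) alone accounts for all the evidence.

E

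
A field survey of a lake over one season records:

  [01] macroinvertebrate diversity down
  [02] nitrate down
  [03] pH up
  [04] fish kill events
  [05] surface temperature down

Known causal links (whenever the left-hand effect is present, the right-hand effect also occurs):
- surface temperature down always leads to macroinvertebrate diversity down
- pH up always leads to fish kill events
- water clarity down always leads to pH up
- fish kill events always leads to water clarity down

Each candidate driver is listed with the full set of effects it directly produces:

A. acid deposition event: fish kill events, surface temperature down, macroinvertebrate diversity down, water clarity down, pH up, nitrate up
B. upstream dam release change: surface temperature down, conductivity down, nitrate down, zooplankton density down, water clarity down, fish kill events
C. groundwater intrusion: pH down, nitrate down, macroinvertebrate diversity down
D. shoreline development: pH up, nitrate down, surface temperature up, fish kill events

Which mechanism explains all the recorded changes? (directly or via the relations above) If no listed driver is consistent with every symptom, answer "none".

B

Checking each candidate against the observations:
(A) acid deposition event — fails on nitrate down (predicts nitrate up, not nitrate down)
(B) upstream dam release change — accounts for every observation (macroinvertebrate diversity down through surface temperature down → macroinvertebrate diversity down)
(C) groundwater intrusion — fails on pH up, fish kill events, surface temperature down (predicts pH down, not pH up)
(D) shoreline development — fails on macroinvertebrate diversity down, surface temperature down (predicts surface temperature up, not surface temperature down)
(B) alone accounts for all the evidence.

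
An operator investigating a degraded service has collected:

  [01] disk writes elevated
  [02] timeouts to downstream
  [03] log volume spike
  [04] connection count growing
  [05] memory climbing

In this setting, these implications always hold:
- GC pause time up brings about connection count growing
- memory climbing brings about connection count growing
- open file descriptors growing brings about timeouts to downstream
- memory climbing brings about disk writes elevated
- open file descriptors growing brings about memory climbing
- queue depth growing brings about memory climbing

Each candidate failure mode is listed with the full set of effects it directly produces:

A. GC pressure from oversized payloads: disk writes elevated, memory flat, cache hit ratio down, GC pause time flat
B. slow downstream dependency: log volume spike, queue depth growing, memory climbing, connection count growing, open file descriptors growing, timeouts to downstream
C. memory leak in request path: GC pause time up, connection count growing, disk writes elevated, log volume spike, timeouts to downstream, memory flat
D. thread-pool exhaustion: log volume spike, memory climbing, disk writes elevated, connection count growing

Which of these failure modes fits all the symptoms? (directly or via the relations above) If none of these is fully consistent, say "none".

Testing each hypothesis:
(A) GC pressure from oversized payloads — fails on timeouts to downstream, log volume spike, connection count growing, memory climbing (predicts memory flat, not memory climbing)
(B) slow downstream dependency — disk writes elevated match (through memory climbing → disk writes elevated); timeouts to downstream match; log volume spike match; connection count growing match; memory climbing match
(C) memory leak in request path — fails on memory climbing (predicts memory flat, not memory climbing)
(D) thread-pool exhaustion — disk writes elevated match; timeouts to downstream miss; log volume spike match; connection count growing match; memory climbing match
Only (B) is consistent with every observation.

B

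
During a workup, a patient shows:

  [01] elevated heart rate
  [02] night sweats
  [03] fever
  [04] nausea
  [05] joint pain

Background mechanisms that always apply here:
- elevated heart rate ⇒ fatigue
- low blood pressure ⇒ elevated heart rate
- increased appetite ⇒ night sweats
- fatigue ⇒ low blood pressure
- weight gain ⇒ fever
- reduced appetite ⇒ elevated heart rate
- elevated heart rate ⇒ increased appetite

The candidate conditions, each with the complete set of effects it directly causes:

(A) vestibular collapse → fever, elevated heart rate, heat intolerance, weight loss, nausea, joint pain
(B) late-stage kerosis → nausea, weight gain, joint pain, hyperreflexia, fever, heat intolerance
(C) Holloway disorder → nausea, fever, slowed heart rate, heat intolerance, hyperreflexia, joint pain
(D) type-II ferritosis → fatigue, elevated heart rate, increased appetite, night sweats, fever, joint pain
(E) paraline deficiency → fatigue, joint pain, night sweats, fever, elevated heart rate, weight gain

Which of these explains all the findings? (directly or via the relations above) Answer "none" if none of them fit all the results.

A

Testing each hypothesis:
(A) vestibular collapse — elevated heart rate match; night sweats match (via elevated heart rate → increased appetite → night sweats); fever match; nausea match; joint pain match
(B) late-stage kerosis — elevated heart rate miss; night sweats miss; fever match; nausea match; joint pain match
(C) Holloway disorder — fails on elevated heart rate, night sweats (predicts slowed heart rate, not elevated heart rate)
(D) type-II ferritosis — does not account for nausea
(E) paraline deficiency — elevated heart rate match; night sweats match; fever match; nausea miss; joint pain match
(A) alone accounts for all the evidence.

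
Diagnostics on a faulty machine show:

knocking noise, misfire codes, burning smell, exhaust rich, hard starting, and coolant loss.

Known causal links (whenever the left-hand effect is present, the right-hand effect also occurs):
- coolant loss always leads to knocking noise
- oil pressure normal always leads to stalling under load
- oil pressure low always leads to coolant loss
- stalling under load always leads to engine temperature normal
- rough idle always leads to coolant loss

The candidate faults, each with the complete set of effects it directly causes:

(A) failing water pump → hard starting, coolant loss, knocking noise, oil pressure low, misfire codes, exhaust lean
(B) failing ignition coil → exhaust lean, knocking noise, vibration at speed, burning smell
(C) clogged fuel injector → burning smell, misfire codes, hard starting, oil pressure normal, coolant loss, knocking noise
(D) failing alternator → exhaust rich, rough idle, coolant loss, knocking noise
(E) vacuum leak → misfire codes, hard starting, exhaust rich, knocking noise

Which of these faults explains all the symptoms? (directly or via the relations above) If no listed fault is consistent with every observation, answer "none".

Testing each hypothesis:
(A) failing water pump — knocking noise ✓; misfire codes ✓; burning smell ✗; exhaust rich ✗; hard starting ✓; coolant loss ✓
(B) failing ignition coil — fails on misfire codes, exhaust rich, hard starting, coolant loss (predicts exhaust lean, not exhaust rich)
(C) clogged fuel injector — does not account for exhaust rich
(D) failing alternator — knocking noise ✓; misfire codes ✗; burning smell ✗; exhaust rich ✓; hard starting ✗; coolant loss ✓
(E) vacuum leak — knocking noise ✓; misfire codes ✓; burning smell ✗; exhaust rich ✓; hard starting ✓; coolant loss ✗
Every candidate fails on at least one observation.

none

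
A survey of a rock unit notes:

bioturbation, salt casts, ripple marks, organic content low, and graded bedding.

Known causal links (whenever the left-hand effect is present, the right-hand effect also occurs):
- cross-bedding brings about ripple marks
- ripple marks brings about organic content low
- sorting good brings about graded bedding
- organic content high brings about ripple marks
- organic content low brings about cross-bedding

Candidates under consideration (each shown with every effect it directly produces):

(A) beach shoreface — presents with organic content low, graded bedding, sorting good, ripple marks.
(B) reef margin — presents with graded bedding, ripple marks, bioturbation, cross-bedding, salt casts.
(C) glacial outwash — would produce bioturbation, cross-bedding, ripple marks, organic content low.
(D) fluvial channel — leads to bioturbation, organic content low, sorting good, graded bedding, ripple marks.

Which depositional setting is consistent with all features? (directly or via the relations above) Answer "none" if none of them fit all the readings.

B

Checking each candidate against the observations:
(A) beach shoreface — bioturbation miss; salt casts miss; ripple marks match; organic content low match; graded bedding match
(B) reef margin — bioturbation match; salt casts match; ripple marks match; organic content low match (through ripple marks → organic content low); graded bedding match
(C) glacial outwash — does not account for salt casts, graded bedding
(D) fluvial channel — bioturbation match; salt casts miss; ripple marks match; organic content low match; graded bedding match
(B) is the only candidate with no mismatches.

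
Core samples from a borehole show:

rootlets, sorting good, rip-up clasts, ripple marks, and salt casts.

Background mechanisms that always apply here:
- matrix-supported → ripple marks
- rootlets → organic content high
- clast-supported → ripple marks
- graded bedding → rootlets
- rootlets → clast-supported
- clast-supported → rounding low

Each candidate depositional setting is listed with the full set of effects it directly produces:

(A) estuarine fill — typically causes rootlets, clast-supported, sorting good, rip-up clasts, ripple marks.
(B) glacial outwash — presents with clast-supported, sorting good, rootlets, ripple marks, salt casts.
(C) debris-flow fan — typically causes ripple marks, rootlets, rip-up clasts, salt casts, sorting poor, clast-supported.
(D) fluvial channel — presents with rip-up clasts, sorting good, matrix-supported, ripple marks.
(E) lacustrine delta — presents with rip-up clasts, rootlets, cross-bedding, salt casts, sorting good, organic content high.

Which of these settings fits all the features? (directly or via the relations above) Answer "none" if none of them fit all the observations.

Checking each candidate against the observations:
(A) estuarine fill — rootlets yes; sorting good yes; rip-up clasts yes; ripple marks yes; salt casts NO
(B) glacial outwash — does not account for rip-up clasts
(C) debris-flow fan — fails on sorting good (predicts sorting poor, not sorting good)
(D) fluvial channel — does not account for rootlets, salt casts
(E) lacustrine delta — accounts for every observation (ripple marks via rootlets → clast-supported → ripple marks)
(E) alone accounts for all the evidence.

E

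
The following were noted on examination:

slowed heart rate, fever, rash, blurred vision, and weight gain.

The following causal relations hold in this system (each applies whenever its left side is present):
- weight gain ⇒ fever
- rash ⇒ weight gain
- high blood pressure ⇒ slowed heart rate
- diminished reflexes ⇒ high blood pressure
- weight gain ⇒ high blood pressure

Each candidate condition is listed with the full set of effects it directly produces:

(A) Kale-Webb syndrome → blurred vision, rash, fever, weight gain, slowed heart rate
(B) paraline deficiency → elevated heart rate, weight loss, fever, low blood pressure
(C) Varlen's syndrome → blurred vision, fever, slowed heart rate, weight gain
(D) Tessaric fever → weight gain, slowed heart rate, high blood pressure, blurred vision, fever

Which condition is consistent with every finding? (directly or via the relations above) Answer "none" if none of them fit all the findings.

Checking each candidate against the observations:
(A) Kale-Webb syndrome — slowed heart rate ✓; fever ✓; rash ✓; blurred vision ✓; weight gain ✓
(B) paraline deficiency — slowed heart rate ✗; fever ✓; rash ✗; blurred vision ✗; weight gain ✗
(C) Varlen's syndrome — does not account for rash
(D) Tessaric fever — slowed heart rate ✓; fever ✓; rash ✗; blurred vision ✓; weight gain ✓
(A) alone accounts for all the evidence.

A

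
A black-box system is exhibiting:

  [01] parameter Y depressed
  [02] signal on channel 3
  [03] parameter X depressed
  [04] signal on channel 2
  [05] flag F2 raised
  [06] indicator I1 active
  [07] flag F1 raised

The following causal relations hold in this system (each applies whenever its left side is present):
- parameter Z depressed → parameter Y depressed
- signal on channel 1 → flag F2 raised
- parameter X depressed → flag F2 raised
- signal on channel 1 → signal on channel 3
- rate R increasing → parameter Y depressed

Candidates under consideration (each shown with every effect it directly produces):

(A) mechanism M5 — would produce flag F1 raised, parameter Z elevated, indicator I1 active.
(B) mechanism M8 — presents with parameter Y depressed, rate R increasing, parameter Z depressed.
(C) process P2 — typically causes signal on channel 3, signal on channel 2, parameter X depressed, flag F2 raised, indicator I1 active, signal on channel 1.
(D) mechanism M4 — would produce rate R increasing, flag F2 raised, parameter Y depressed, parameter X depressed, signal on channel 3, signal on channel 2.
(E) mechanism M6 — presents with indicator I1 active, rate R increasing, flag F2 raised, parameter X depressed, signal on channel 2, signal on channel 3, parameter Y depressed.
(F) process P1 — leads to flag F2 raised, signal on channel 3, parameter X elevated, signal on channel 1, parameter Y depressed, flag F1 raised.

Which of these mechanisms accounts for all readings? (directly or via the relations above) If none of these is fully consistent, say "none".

none

For each candidate, compare predicted effects to what was observed:
(A) mechanism M5 — does not account for parameter Y depressed, signal on channel 3, parameter X depressed, signal on channel 2, flag F2 raised
(B) mechanism M8 — parameter Y depressed ✓; signal on channel 3 ✗; parameter X depressed ✗; signal on channel 2 ✗; flag F2 raised ✗; indicator I1 active ✗; flag F1 raised ✗
(C) process P2 — parameter Y depressed ✗; signal on channel 3 ✓; parameter X depressed ✓; signal on channel 2 ✓; flag F2 raised ✓; indicator I1 active ✓; flag F1 raised ✗
(D) mechanism M4 — does not account for indicator I1 active, flag F1 raised
(E) mechanism M6 — does not account for flag F1 raised
(F) process P1 — parameter Y depressed ✓; signal on channel 3 ✓; parameter X depressed ✗; signal on channel 2 ✗; flag F2 raised ✓; indicator I1 active ✗; flag F1 raised ✓
None of the listed candidates fits everything.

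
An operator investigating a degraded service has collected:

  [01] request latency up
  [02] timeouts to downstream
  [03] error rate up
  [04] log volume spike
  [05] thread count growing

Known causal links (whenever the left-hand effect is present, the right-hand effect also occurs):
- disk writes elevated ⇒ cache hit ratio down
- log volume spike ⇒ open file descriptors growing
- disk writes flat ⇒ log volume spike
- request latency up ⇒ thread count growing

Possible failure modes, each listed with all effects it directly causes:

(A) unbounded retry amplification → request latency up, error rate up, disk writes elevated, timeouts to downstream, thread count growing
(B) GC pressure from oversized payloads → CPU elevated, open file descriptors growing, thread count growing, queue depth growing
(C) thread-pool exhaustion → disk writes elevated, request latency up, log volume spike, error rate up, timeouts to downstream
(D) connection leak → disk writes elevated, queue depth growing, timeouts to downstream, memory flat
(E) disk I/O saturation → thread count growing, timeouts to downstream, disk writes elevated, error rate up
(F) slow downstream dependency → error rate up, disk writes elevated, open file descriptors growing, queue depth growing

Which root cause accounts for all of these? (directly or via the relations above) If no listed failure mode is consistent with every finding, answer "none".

Per-candidate check:
(A) unbounded retry amplification — request latency up +; timeouts to downstream +; error rate up +; log volume spike -; thread count growing +
(B) GC pressure from oversized payloads — request latency up -; timeouts to downstream -; error rate up -; log volume spike -; thread count growing +
(C) thread-pool exhaustion — request latency up +; timeouts to downstream +; error rate up +; log volume spike +; thread count growing + (by request latency up → thread count growing)
(D) connection leak — request latency up -; timeouts to downstream +; error rate up -; log volume spike -; thread count growing -
(E) disk I/O saturation — request latency up -; timeouts to downstream +; error rate up +; log volume spike -; thread count growing +
(F) slow downstream dependency — does not account for request latency up, timeouts to downstream, log volume spike, thread count growing
(C) alone accounts for all the evidence.

C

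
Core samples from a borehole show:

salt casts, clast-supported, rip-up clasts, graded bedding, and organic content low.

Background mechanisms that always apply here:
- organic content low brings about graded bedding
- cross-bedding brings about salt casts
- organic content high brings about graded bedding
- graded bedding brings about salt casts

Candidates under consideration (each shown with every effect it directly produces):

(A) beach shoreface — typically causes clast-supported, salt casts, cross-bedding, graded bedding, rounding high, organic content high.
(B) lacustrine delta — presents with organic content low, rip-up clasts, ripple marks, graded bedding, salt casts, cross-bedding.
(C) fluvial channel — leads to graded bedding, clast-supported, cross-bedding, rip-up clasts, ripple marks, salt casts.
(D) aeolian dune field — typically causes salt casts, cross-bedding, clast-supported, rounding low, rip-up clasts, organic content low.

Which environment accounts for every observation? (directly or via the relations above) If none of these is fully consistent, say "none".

Per-candidate check:
(A) beach shoreface — fails on rip-up clasts, organic content low (predicts organic content high, not organic content low)
(B) lacustrine delta — salt casts +; clast-supported -; rip-up clasts +; graded bedding +; organic content low +
(C) fluvial channel — does not account for organic content low
(D) aeolian dune field — salt casts +; clast-supported +; rip-up clasts +; graded bedding + (by organic content low → graded bedding); organic content low +
Only (D) is consistent with every observation.

D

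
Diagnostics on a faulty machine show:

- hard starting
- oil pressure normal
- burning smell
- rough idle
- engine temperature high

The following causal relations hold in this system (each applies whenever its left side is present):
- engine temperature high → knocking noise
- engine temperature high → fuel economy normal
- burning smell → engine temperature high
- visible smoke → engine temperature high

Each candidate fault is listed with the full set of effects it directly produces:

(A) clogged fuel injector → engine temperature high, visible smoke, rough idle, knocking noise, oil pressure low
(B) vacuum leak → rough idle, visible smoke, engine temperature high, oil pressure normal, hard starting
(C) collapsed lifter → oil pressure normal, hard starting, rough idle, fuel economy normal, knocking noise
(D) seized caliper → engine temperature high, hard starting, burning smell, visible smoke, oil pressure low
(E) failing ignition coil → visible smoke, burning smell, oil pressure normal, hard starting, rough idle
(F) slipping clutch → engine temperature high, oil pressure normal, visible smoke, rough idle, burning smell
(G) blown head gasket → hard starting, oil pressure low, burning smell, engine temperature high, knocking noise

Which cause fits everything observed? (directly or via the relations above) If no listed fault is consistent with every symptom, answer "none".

E

Testing each hypothesis:
(A) clogged fuel injector — hard starting ✗; oil pressure normal ✗; burning smell ✗; rough idle ✓; engine temperature high ✓
(B) vacuum leak — does not account for burning smell
(C) collapsed lifter — hard starting ✓; oil pressure normal ✓; burning smell ✗; rough idle ✓; engine temperature high ✗
(D) seized caliper — fails on oil pressure normal, rough idle (predicts oil pressure low, not oil pressure normal)
(E) failing ignition coil — hard starting ✓; oil pressure normal ✓; burning smell ✓; rough idle ✓; engine temperature high ✓ (via burning smell → engine temperature high)
(F) slipping clutch — hard starting ✗; oil pressure normal ✓; burning smell ✓; rough idle ✓; engine temperature high ✓
(G) blown head gasket — hard starting ✓; oil pressure normal ✗; burning smell ✓; rough idle ✗; engine temperature high ✓
(E) is the only candidate with no mismatches.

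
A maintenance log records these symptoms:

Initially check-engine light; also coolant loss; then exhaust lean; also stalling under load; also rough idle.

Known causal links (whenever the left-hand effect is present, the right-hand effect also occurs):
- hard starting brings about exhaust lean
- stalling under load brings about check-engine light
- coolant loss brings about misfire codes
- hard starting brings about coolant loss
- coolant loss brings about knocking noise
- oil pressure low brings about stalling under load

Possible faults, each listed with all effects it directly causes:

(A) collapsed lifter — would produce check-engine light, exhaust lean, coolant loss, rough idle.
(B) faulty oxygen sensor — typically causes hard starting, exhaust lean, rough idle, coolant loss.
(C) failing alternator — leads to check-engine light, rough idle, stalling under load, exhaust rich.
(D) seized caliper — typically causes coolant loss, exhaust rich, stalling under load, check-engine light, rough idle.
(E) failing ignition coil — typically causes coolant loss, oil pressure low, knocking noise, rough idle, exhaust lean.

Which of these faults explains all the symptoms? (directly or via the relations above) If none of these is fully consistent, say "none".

Checking each candidate against the observations:
(A) collapsed lifter — check-engine light ✓; coolant loss ✓; exhaust lean ✓; stalling under load ✗; rough idle ✓
(B) faulty oxygen sensor — does not account for check-engine light, stalling under load
(C) failing alternator — check-engine light ✓; coolant loss ✗; exhaust lean ✗; stalling under load ✓; rough idle ✓
(D) seized caliper — check-engine light ✓; coolant loss ✓; exhaust lean ✗; stalling under load ✓; rough idle ✓
(E) failing ignition coil — accounts for every observation (check-engine light via oil pressure low → stalling under load → check-engine light)
(E) alone accounts for all the evidence.

E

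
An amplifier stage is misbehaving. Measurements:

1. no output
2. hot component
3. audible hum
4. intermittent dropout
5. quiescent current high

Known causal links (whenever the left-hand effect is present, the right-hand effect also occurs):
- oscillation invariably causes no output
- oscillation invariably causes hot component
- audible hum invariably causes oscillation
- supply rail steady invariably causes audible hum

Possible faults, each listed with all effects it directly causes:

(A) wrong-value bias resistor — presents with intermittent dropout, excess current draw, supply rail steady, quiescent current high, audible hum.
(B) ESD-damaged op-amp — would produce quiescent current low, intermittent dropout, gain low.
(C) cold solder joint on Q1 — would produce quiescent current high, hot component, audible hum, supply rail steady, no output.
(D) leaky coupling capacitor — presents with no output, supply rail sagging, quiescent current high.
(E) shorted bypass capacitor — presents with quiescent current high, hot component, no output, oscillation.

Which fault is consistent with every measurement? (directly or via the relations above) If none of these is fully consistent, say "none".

A

Per-candidate check:
(A) wrong-value bias resistor — accounts for every observation (no output via audible hum → oscillation → no output)
(B) ESD-damaged op-amp — fails on no output, hot component, audible hum, quiescent current high (predicts quiescent current low, not quiescent current high)
(C) cold solder joint on Q1 — no output ✓; hot component ✓; audible hum ✓; intermittent dropout ✗; quiescent current high ✓
(D) leaky coupling capacitor — does not account for hot component, audible hum, intermittent dropout
(E) shorted bypass capacitor — no output ✓; hot component ✓; audible hum ✗; intermittent dropout ✗; quiescent current high ✓
(A) is the only candidate with no mismatches.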